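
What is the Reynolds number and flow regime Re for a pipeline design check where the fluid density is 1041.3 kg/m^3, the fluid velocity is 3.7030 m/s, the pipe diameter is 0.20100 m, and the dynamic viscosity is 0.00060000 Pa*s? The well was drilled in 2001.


Step 1: Re = rho*vel*D/mu = 1041.3*3.703*0.201/0.0006 = 1.2917e+06
Step 2: Re = 1.2917e+06 > 4000, so flow is turbulent.
Re = 1.2917e+06 (turbulent)


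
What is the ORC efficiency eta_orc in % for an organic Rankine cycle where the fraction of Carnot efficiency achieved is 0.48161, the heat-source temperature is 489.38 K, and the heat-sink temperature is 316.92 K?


eta_orc = (1 - Tc/Th) * f * 100
eta_orc = (1 - 316.92/489.38) * 0.48161 * 100
eta_orc = 16.972 %


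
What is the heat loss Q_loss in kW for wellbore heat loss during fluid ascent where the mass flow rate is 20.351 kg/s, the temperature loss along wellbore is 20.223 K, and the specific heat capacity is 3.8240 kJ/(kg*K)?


Q_loss = mdot * cp * dT
Q_loss = 20.351 * 3.8240 * 20.223
Q_loss = 1573.8 kW


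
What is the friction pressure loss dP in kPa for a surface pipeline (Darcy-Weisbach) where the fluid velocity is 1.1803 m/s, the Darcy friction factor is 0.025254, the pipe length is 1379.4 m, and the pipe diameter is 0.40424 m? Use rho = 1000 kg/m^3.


dP = f * (L/D) * (rho*vel^2/2) / 1000
dP = 0.025254 * (1379.4/0.40424) * (1000*1.1803^2/2) / 1000
dP = 60.026 kPa


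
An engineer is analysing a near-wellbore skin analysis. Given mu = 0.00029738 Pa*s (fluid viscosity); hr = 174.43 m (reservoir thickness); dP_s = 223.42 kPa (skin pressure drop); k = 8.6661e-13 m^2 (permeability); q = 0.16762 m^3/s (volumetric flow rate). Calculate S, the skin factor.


S = dP_s * 1000 * 2*pi*k*hr / (q*mu)
S = 223.42 * 1000 * 2*pi*8.6661e-13*174.43 / (0.16762*0.00029738)
S = 4.2571


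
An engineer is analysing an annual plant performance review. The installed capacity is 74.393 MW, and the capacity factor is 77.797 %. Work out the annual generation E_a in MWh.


E_a = CF / 100 * cap * 8760
E_a = 77.797 / 100 * 74.393 * 8760
E_a = 5.0699e+05 MWh


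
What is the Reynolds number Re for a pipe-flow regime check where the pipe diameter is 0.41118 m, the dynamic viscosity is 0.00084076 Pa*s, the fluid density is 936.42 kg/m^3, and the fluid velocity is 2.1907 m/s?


Re = rho * vel * D / mu
Re = 936.42 * 2.1907 * 0.41118 / 0.00084076
Re = 1.0033e+06


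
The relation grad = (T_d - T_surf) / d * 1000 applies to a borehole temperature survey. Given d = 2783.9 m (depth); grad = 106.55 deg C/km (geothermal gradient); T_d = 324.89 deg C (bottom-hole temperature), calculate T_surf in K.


T_surf = T_d - grad * d / 1000
T_surf = 324.89 - 106.55 * 2783.9 / 1000
T_surf = 28.26545 deg C
Convert to K: 28.26545 + 273.15 = 301.42 K
T_surf = 301.42 K


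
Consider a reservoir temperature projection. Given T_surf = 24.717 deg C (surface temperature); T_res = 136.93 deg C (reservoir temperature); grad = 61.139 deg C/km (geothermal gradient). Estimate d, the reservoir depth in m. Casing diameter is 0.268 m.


d = (T_res - T_surf) / grad * 1000
d = (136.93 - 24.717) / 61.139 * 1000
d = 1835.4 m


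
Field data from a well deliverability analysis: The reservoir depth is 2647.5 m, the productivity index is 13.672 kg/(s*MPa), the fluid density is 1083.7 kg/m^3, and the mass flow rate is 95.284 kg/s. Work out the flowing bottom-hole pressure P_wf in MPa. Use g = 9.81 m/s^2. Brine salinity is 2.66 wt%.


Step 1: P_i = rho*g*h/1e6 = 1083.7*9.81*2647.5/1e6 = 28.14583 MPa
Step 2: P_wf = P_i - mdot/PI = 28.14583 - 95.284/13.672 = 21.177 MPa
P_wf = 21.177 MPa


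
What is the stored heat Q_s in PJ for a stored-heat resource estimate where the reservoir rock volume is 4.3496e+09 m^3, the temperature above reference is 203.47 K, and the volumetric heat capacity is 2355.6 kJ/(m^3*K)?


Q_s = Vr * rhoc * dT / 1e12
Q_s = 4.3496e+09 * 2355.6 * 203.47 / 1e12
Q_s = 2084.7 PJ


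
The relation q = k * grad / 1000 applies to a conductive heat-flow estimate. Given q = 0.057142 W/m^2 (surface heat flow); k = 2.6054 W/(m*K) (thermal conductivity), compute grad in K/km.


grad = q * 1000 / k
grad = 0.057142 * 1000 / 2.6054
grad = 21.93214 deg C/km
Convert: 21.93214 deg C/km * 1.0 = 21.932 K/km
grad = 21.932 K/km


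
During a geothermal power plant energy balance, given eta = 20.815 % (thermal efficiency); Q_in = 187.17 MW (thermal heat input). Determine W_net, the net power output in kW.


W_net = eta / 100 * Q_in
W_net = 20.815 / 100 * 187.17
W_net = 38.95944 MW
Convert: 38.95944 MW * 1000.0 = 38959 kW
W_net = 38959 kW


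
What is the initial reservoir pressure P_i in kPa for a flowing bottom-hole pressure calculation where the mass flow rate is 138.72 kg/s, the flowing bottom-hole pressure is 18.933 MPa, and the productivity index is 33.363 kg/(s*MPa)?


P_i = P_wf + mdot / PI
P_i = 18.933 + 138.72 / 33.363
P_i = 23.09090 MPa
Convert: 23.09090 MPa * 1000.0 = 23091 kPa
P_i = 23091 kPa


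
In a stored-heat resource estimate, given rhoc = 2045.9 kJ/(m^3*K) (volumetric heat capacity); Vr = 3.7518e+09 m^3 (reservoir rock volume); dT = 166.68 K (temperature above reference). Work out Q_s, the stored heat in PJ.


Q_s = Vr * rhoc * dT / 1e12
Q_s = 3.7518e+09 * 2045.9 * 166.68 / 1e12
Q_s = 1279.4 PJ


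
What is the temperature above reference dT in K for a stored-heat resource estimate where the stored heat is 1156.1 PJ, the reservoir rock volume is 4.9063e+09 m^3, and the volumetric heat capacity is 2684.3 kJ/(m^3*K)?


dT = Q_s * 1e12 / (Vr * rhoc)
dT = 1156.1 * 1e12 / (4.9063e+09 * 2684.3)
dT = 87.783 K


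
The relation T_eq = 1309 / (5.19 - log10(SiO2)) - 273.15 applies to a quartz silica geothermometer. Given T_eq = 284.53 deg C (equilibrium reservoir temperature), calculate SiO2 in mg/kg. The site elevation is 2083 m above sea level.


SiO2 = 10^(5.19 - 1309/(T_eq + 273.15))
SiO2 = 10^(5.19 - 1309/(284.53 + 273.15))
SiO2 = 696.27 mg/kg


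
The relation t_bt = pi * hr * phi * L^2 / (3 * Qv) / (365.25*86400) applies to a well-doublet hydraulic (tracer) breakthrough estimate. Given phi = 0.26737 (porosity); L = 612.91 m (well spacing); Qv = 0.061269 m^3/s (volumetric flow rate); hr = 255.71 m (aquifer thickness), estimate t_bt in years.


t_bt = pi * hr * phi * L^2 / (3 * Qv) / (365.25*86400)
t_bt = pi * 255.71 * 0.26737 * 612.91^2 / (3 * 0.061269) / (365.25*86400)
t_bt = 13.910 years


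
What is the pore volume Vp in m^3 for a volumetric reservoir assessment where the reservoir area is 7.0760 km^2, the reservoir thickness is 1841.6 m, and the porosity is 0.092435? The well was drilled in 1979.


Vp = A * 1e6 * hr * phi
Vp = 7.0760 * 1e6 * 1841.6 * 0.092435
Vp = 1.2045e+09 m^3


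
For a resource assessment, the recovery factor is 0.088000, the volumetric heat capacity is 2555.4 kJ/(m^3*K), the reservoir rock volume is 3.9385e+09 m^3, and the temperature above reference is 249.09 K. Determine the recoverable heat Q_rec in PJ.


Step 1: Q_s = Vr*rhoc*dT/1e12 = 3.9385e+09*2555.4*249.09/1e12 = 2506.952 PJ
Step 2: Q_rec = Q_s * RF = 2506.952 * 0.088 = 220.61 PJ
Q_rec = 220.61 PJ


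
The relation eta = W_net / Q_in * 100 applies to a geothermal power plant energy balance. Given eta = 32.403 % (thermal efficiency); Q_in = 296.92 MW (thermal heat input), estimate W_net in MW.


W_net = eta / 100 * Q_in
W_net = 32.403 / 100 * 296.92
W_net = 96.211 MW


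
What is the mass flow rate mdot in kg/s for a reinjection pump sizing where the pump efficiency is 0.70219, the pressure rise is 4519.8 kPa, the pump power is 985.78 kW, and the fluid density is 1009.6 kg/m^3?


mdot = P_pump * rho * eta / dP
mdot = 985.78 * 1009.6 * 0.70219 / 4519.8
mdot = 154.62 kg/s


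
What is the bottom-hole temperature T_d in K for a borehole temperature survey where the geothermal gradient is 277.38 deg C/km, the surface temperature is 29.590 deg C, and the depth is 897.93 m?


T_d = T_surf + grad * d / 1000
T_d = 29.590 + 277.38 * 897.93 / 1000
T_d = 278.6578 deg C
Convert to K: 278.6578 + 273.15 = 551.81 K
T_d = 551.81 K


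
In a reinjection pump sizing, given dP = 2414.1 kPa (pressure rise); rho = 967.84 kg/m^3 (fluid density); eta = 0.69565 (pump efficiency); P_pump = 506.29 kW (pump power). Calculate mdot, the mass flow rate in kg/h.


mdot = P_pump * rho * eta / dP
mdot = 506.29 * 967.84 * 0.69565 / 2414.1
mdot = 141.2012 kg/s
Convert: 141.2012 kg/s * 3600.0 = 5.0832e+05 kg/h
mdot = 5.0832e+05 kg/h


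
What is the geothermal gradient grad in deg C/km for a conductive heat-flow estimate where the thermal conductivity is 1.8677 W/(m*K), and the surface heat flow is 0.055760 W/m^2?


grad = q * 1000 / k
grad = 0.055760 * 1000 / 1.8677
grad = 29.855 deg C/km


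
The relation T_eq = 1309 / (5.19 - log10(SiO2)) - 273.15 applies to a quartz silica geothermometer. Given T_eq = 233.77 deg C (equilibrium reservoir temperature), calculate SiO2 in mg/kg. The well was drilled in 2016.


SiO2 = 10^(5.19 - 1309/(T_eq + 273.15))
SiO2 = 10^(5.19 - 1309/(233.77 + 273.15))
SiO2 = 405.26 mg/kg


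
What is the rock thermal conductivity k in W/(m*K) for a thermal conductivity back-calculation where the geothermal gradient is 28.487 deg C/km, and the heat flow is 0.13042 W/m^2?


k = q / (grad / 1000)
k = 0.13042 / (28.487 / 1000)
k = 4.5782 W/(m*K)


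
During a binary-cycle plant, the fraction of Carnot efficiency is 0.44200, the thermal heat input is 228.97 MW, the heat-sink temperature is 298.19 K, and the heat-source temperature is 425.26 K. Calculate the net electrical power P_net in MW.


Step 1: eta = (1 - Tc/Th)*f = (1 - 298.19/425.26)*0.442 = 0.1320720
Step 2: P_net = eta * Q_in = 0.1320720 * 228.97 = 30.241 MW
P_net = 30.241 MW


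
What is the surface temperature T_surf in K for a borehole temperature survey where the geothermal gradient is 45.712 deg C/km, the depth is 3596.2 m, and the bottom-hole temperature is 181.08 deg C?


T_surf = T_d - grad * d / 1000
T_surf = 181.08 - 45.712 * 3596.2 / 1000
T_surf = 16.69051 deg C
Convert to K: 16.69051 + 273.15 = 289.84 K
T_surf = 289.84 K


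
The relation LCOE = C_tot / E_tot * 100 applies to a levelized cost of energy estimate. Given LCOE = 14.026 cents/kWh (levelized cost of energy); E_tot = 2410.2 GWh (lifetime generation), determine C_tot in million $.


C_tot = LCOE / 100 * E_tot
C_tot = 14.026 / 100 * 2410.2
C_tot = 338.05 million $


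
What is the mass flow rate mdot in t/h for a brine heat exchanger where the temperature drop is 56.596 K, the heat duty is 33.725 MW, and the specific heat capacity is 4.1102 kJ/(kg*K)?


mdot = Q * 1000 / (cp * dT)
mdot = 33.725 * 1000 / (4.1102 * 56.596)
mdot = 144.9784 kg/s
Convert: 144.9784 kg/s * 3.6 = 521.92 t/h
mdot = 521.92 t/h


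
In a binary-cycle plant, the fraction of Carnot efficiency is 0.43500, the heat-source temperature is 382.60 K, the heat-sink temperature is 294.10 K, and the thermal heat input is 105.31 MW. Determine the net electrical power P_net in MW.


Step 1: eta = (1 - Tc/Th)*f = (1 - 294.1/382.6)*0.435 = 0.1006208
Step 2: P_net = eta * Q_in = 0.1006208 * 105.31 = 10.596 MW
P_net = 10.596 MW


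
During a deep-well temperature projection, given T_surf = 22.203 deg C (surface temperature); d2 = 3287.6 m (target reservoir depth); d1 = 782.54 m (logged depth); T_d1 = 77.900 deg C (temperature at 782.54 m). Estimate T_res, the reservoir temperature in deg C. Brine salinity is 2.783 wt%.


Step 1: grad = (T_d1 - T_surf)/d1 * 1000 = (77.9 - 22.203)/782.54 * 1000 = 71.17464 deg C/km
Step 2: T_res = T_surf + grad*d2/1000 = 22.203 + 71.17464*3287.6/1000 = 256.20 deg C
T_res = 256.20 deg C


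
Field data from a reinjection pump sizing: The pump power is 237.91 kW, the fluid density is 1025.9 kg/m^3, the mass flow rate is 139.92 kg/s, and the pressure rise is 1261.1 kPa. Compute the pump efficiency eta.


eta = mdot * dP / (rho * P_pump)
eta = 139.92 * 1261.1 / (1025.9 * 237.91)
eta = 0.72296


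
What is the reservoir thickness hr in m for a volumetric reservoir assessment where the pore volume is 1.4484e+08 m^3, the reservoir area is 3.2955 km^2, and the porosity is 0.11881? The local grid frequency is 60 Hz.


hr = Vp / (A * 1e6 * phi)
hr = 1.4484e+08 / (3.2955 * 1e6 * 0.11881)
hr = 369.93 m


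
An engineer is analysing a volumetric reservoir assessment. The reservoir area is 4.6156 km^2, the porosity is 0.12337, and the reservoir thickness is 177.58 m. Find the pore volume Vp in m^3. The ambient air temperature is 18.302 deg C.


Vp = A * 1e6 * hr * phi
Vp = 4.6156 * 1e6 * 177.58 * 0.12337
Vp = 1.0112e+08 m^3


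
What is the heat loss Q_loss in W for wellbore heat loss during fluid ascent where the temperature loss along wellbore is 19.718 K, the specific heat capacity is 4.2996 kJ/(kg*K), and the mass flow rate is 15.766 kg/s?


Q_loss = mdot * cp * dT
Q_loss = 15.766 * 4.2996 * 19.718
Q_loss = 1336.634 kW
Convert: 1336.634 kW * 1000.0 = 1.3366e+06 W
Q_loss = 1.3366e+06 W


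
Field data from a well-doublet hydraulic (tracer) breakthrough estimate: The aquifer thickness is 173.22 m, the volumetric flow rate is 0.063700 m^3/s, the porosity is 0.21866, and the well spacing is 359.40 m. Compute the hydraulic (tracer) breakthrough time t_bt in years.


t_bt = pi * hr * phi * L^2 / (3 * Qv) / (365.25*86400)
t_bt = pi * 173.22 * 0.21866 * 359.40^2 / (3 * 0.063700) / (365.25*86400)
t_bt = 2.5486 years


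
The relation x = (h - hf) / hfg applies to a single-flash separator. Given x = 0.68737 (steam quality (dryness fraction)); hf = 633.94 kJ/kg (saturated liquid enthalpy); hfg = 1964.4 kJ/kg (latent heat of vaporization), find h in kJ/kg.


h = hf + x * hfg
h = 633.94 + 0.68737 * 1964.4
h = 1984.2 kJ/kg


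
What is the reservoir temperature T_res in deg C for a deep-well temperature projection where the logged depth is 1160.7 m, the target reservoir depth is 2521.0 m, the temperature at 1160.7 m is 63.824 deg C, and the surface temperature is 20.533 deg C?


Step 1: grad = (T_d1 - T_surf)/d1 * 1000 = (63.824 - 20.533)/1160.7 * 1000 = 37.29732 deg C/km
Step 2: T_res = T_surf + grad*d2/1000 = 20.533 + 37.29732*2521.0/1000 = 114.56 deg C
T_res = 114.56 deg C


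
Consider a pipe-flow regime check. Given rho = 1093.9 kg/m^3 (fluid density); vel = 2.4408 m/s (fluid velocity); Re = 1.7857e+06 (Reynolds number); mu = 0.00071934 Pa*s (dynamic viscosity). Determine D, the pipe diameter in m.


D = Re * mu / (rho * vel)
D = 1.7857e+06 * 0.00071934 / (1093.9 * 2.4408)
D = 0.48110 m


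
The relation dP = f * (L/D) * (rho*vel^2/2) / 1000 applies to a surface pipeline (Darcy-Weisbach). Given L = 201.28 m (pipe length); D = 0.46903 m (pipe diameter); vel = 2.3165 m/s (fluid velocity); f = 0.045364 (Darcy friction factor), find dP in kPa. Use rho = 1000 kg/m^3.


dP = f * (L/D) * (rho*vel^2/2) / 1000
dP = 0.045364 * (201.28/0.46903) * (1000*2.3165^2/2) / 1000
dP = 52.233 kPa


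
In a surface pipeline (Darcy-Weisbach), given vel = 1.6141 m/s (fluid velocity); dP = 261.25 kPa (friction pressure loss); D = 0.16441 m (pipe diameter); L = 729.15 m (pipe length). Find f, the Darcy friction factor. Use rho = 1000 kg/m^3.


f = dP*1000 / ((L/D)*(rho*vel^2/2))
f = 261.25*1000 / ((729.15/0.16441)*(1000*1.6141^2/2))
f = 0.045221


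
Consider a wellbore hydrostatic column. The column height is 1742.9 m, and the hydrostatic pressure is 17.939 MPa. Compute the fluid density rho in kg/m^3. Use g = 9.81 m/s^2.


rho = P * 1e6 / (g * h)
rho = 17.939 * 1e6 / (9.81 * 1742.9)
rho = 1049.2 kg/m^3


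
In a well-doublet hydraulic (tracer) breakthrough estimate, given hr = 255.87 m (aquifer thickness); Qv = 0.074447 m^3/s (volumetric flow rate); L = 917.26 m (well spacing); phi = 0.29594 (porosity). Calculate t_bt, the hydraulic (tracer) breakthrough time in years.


t_bt = pi * hr * phi * L^2 / (3 * Qv) / (365.25*86400)
t_bt = pi * 255.87 * 0.29594 * 917.26^2 / (3 * 0.074447) / (365.25*86400)
t_bt = 28.398 years


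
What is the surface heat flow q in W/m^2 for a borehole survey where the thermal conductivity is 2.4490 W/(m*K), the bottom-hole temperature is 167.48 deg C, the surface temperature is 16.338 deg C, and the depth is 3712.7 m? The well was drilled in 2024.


Step 1: grad = (T_d - T_surf)/d * 1000 = (167.48 - 16.338)/3712.7 * 1000 = 40.70946 deg C/km
Step 2: q = k * grad / 1000 = 2.449 * 40.70946 / 1000 = 0.099697 W/m^2
q = 0.099697 W/m^2


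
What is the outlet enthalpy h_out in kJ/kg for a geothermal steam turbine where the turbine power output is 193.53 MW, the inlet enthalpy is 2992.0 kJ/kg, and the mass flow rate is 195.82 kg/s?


h_out = h_in - P * 1000 / mdot
h_out = 2992.0 - 193.53 * 1000 / 195.82
h_out = 2003.7 kJ/kg


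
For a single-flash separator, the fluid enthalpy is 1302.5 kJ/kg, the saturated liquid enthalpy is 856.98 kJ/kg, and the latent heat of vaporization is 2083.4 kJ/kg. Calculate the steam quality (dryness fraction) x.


x = (h - hf) / hfg
x = (1302.5 - 856.98) / 2083.4
x = 0.21384


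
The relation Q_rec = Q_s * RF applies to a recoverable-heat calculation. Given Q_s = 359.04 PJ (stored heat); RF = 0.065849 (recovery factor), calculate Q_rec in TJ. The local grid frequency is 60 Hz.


Q_rec = Q_s * RF
Q_rec = 359.04 * 0.065849
Q_rec = 23.64242 PJ
Convert: 23.64242 PJ * 1000.0 = 23642 TJ
Q_rec = 23642 TJ


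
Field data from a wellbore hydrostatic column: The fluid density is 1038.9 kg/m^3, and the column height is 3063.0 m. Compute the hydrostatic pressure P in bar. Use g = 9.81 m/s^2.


P = rho * g * h / 1e6
P = 1038.9 * 9.81 * 3063.0 / 1e6
P = 31.21690 MPa
Convert: 31.21690 MPa * 10.0 = 312.17 bar
P = 312.17 bar


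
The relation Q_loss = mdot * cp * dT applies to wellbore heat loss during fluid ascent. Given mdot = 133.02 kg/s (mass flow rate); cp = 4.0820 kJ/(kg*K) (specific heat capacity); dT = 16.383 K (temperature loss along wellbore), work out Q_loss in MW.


Q_loss = mdot * cp * dT
Q_loss = 133.02 * 4.0820 * 16.383
Q_loss = 8895.767 kW
Convert: 8895.767 kW * 0.001 = 8.8958 MW
Q_loss = 8.8958 MW


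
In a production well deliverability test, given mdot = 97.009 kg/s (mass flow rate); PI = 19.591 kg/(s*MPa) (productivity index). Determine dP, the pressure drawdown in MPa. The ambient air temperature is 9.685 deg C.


dP = mdot * 1000 / PI
dP = 97.009 * 1000 / 19.591
dP = 4951.713 kPa
Convert: 4951.713 kPa * 0.001 = 4.9517 MPa
dP = 4.9517 MPa


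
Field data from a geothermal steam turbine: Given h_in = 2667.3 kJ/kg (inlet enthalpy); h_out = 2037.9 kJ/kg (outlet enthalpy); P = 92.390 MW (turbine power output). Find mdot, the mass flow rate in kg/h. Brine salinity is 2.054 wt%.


mdot = P * 1000 / (h_in - h_out)
mdot = 92.390 * 1000 / (2667.3 - 2037.9)
mdot = 146.7906 kg/s
Convert: 146.7906 kg/s * 3600.0 = 5.2845e+05 kg/h
mdot = 5.2845e+05 kg/h


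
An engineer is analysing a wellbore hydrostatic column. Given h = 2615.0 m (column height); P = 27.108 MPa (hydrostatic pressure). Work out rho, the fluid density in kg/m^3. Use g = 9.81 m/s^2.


rho = P * 1e6 / (g * h)
rho = 27.108 * 1e6 / (9.81 * 2615.0)
rho = 1056.7 kg/m^3


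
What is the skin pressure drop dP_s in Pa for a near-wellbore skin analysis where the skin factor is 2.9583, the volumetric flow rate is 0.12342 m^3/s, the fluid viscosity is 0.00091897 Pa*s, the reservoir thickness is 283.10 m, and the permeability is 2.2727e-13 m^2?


dP_s = S * q * mu / (2*pi*k*hr) / 1000
dP_s = 2.9583 * 0.12342 * 0.00091897 / (2*pi*2.2727e-13*283.10) / 1000
dP_s = 829.9793 kPa
Convert: 829.9793 kPa * 1000.0 = 8.2998e+05 Pa
dP_s = 8.2998e+05 Pa


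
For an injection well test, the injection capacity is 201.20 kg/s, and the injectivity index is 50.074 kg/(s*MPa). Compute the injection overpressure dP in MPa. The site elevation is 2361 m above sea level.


dP = mdot * 1000 / II
dP = 201.20 * 1000 / 50.074
dP = 4018.053 kPa
Convert: 4018.053 kPa * 0.001 = 4.0181 MPa
dP = 4.0181 MPa


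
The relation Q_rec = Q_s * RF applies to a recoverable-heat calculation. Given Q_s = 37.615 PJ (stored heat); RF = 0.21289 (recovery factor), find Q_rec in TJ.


Q_rec = Q_s * RF
Q_rec = 37.615 * 0.21289
Q_rec = 8.007857 PJ
Convert: 8.007857 PJ * 1000.0 = 8007.9 TJ
Q_rec = 8007.9 TJ


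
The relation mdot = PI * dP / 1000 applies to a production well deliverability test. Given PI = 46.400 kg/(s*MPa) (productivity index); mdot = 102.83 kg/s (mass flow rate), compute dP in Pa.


dP = mdot * 1000 / PI
dP = 102.83 * 1000 / 46.400
dP = 2216.164 kPa
Convert: 2216.164 kPa * 1000.0 = 2.2162e+06 Pa
dP = 2.2162e+06 Pa


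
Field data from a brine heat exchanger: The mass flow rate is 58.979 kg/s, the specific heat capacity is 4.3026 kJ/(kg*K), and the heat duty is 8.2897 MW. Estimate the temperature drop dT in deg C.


dT = Q * 1000 / (mdot * cp)
dT = 8.2897 * 1000 / (58.979 * 4.3026)
dT = 32.66709 K
Convert (temperature difference, 1 K = 1 deg C): 32.66709 K = 32.66709 deg C
dT = 32.667 deg C


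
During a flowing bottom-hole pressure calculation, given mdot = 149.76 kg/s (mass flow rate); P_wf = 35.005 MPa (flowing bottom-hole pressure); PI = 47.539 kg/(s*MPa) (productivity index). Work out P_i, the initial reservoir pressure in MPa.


P_i = P_wf + mdot / PI
P_i = 35.005 + 149.76 / 47.539
P_i = 38.155 MPa


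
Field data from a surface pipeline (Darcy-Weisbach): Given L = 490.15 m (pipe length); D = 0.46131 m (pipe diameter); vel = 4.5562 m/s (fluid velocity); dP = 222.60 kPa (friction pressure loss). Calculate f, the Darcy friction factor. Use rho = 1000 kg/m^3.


f = dP*1000 / ((L/D)*(rho*vel^2/2))
f = 222.60*1000 / ((490.15/0.46131)*(1000*4.5562^2/2))
f = 0.020184


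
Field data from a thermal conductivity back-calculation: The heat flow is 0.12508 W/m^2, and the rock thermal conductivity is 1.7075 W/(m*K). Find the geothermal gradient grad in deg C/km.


grad = q / k * 1000
grad = 0.12508 / 1.7075 * 1000
grad = 73.253 deg C/km


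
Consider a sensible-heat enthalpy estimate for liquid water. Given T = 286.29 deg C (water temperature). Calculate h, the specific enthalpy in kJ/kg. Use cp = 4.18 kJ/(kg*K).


h = cp * T
h = 4.18 * 286.29
h = 1196.7 kJ/kg


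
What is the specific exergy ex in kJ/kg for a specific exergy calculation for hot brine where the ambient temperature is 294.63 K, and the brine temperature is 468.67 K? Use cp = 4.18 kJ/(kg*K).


ex = cp * ((T_b - T_0) - T_0 * ln(T_b/T_0))
ex = 4.18 * ((468.67 - 294.63) - 294.63 * ln(468.67/294.63))
ex = 155.83 kJ/kg


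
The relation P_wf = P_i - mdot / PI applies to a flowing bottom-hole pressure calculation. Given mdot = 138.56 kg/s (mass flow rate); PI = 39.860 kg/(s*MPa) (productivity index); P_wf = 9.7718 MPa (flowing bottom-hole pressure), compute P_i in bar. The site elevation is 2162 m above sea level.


P_i = P_wf + mdot / PI
P_i = 9.7718 + 138.56 / 39.860
P_i = 13.24797 MPa
Convert: 13.24797 MPa * 10.0 = 132.48 bar
P_i = 132.48 bar


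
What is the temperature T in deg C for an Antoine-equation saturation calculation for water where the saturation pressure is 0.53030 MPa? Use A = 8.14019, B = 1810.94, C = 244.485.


T = B / (A - log10(P_sat * 760 / 0.101325)) - C
T = 1810.94 / (8.14019 - log10(0.53030 * 760 / 0.101325)) - 244.485
T = 154.35 deg C


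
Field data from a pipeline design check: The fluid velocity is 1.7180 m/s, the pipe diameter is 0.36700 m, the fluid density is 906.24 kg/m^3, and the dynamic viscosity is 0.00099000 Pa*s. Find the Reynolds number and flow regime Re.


Step 1: Re = rho*vel*D/mu = 906.24*1.718*0.367/0.00099 = 5.7716e+05
Step 2: Re = 5.7716e+05 > 4000, so flow is turbulent.
Re = 5.7716e+05 (turbulent)


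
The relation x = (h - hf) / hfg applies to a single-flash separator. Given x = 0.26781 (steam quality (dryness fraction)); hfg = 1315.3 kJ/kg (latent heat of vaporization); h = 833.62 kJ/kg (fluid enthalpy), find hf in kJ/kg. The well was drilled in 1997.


hf = h - x * hfg
hf = 833.62 - 0.26781 * 1315.3
hf = 481.37 kJ/kg


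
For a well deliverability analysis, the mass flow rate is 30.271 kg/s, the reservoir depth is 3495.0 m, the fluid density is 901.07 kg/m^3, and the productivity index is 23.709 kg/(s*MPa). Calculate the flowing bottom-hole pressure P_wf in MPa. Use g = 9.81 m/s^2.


Step 1: P_i = rho*g*h/1e6 = 901.07*9.81*3495.0/1e6 = 30.89404 MPa
Step 2: P_wf = P_i - mdot/PI = 30.89404 - 30.271/23.709 = 29.617 MPa
P_wf = 29.617 MPa


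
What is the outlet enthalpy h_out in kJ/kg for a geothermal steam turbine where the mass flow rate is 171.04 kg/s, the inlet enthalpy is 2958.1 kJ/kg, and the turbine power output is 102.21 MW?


h_out = h_in - P * 1000 / mdot
h_out = 2958.1 - 102.21 * 1000 / 171.04
h_out = 2360.5 kJ/kg


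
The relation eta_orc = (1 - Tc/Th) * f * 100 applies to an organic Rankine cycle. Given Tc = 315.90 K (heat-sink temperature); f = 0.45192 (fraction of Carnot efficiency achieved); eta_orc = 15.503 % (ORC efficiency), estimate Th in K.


Th = Tc / (1 - (eta_orc/100)/f)
Th = 315.90 / (1 - (15.503/100)/0.45192)
Th = 480.86 K


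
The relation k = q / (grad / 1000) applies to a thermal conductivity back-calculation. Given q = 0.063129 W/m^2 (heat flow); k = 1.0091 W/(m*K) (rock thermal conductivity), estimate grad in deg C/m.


grad = q / k * 1000
grad = 0.063129 / 1.0091 * 1000
grad = 62.55971 deg C/km
Convert: 62.55971 deg C/km * 0.001 = 0.062560 deg C/m
grad = 0.062560 deg C/m


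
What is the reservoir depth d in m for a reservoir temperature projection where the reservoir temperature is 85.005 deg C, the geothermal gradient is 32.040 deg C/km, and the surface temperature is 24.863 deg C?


d = (T_res - T_surf) / grad * 1000
d = (85.005 - 24.863) / 32.040 * 1000
d = 1877.1 m


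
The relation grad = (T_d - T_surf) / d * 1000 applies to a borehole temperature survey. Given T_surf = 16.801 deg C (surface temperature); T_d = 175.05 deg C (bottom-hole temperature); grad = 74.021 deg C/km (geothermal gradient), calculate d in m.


d = (T_d - T_surf) / grad * 1000
d = (175.05 - 16.801) / 74.021 * 1000
d = 2137.9 m


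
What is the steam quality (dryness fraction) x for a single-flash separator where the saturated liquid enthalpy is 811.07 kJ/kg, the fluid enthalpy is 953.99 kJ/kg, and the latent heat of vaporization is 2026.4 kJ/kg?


x = (h - hf) / hfg
x = (953.99 - 811.07) / 2026.4
x = 0.070529


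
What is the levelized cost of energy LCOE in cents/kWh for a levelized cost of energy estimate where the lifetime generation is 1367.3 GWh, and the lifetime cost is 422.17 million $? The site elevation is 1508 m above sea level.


LCOE = C_tot / E_tot * 100
LCOE = 422.17 / 1367.3 * 100
LCOE = 30.876 cents/kWh


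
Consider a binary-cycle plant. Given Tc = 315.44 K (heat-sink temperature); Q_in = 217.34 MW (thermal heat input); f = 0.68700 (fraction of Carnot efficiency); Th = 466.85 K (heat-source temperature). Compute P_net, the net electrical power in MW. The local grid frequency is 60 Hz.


Step 1: eta = (1 - Tc/Th)*f = (1 - 315.44/466.85)*0.687 = 0.2228096
Step 2: P_net = eta * Q_in = 0.2228096 * 217.34 = 48.425 MW
P_net = 48.425 MW


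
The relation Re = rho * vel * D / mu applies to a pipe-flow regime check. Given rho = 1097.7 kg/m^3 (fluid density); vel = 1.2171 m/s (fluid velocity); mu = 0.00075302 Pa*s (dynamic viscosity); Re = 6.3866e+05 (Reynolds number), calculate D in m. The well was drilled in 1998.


D = Re * mu / (rho * vel)
D = 6.3866e+05 * 0.00075302 / (1097.7 * 1.2171)
D = 0.35997 m


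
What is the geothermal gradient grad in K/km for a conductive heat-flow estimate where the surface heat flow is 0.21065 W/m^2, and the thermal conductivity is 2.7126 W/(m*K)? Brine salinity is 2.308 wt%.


grad = q * 1000 / k
grad = 0.21065 * 1000 / 2.7126
grad = 77.65612 deg C/km
Convert: 77.65612 deg C/km * 1.0 = 77.656 K/km
grad = 77.656 K/km


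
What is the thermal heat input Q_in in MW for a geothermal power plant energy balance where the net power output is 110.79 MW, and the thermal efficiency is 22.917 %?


Q_in = W_net / (eta / 100)
Q_in = 110.79 / (22.917 / 100)
Q_in = 483.44 MW


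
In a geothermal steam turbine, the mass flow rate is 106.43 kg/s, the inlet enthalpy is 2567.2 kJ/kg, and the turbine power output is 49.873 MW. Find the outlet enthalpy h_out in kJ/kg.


h_out = h_in - P * 1000 / mdot
h_out = 2567.2 - 49.873 * 1000 / 106.43
h_out = 2098.6 kJ/kg


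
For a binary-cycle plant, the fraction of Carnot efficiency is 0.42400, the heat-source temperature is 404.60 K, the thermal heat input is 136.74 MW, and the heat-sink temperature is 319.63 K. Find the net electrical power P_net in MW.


Step 1: eta = (1 - Tc/Th)*f = (1 - 319.63/404.6)*0.424 = 0.08904419
Step 2: P_net = eta * Q_in = 0.08904419 * 136.74 = 12.176 MW
P_net = 12.176 MW


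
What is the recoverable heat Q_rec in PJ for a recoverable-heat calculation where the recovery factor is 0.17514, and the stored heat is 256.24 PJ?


Q_rec = Q_s * RF
Q_rec = 256.24 * 0.17514
Q_rec = 44.878 PJ


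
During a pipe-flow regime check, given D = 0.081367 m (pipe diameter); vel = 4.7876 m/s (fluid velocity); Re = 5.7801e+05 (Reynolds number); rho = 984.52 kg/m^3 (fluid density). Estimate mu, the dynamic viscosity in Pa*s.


mu = rho * vel * D / Re
mu = 984.52 * 4.7876 * 0.081367 / 5.7801e+05
mu = 0.00066352 Pa*s


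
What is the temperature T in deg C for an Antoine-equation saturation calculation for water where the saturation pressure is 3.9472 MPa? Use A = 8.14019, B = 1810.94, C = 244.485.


T = B / (A - log10(P_sat * 760 / 0.101325)) - C
T = 1810.94 / (8.14019 - log10(3.9472 * 760 / 0.101325)) - 244.485
T = 249.12 deg C


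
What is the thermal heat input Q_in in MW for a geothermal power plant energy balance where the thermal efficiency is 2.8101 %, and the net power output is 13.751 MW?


Q_in = W_net / (eta / 100)
Q_in = 13.751 / (2.8101 / 100)
Q_in = 489.34 MW


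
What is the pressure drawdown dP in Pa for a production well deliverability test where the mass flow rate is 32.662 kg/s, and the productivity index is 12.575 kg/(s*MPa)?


dP = mdot * 1000 / PI
dP = 32.662 * 1000 / 12.575
dP = 2597.376 kPa
Convert: 2597.376 kPa * 1000.0 = 2.5974e+06 Pa
dP = 2.5974e+06 Pa


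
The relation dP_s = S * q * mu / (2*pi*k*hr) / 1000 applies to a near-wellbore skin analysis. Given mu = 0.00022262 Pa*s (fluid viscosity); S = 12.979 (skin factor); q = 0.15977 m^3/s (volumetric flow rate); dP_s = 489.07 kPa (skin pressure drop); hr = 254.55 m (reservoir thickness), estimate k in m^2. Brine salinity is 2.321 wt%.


k = S*q*mu / (2*pi*dP_s*1000*hr)
k = 12.979*0.15977*0.00022262 / (2*pi*489.07*1000*254.55)
k = 5.9017e-13 m^2


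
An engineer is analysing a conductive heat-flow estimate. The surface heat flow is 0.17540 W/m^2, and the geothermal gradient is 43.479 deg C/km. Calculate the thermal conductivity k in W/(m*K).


k = q * 1000 / grad
k = 0.17540 * 1000 / 43.479
k = 4.0341 W/(m*K)


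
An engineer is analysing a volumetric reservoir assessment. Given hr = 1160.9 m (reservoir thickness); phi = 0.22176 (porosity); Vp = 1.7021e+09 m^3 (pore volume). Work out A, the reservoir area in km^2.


A = Vp / (1e6 * hr * phi)
A = 1.7021e+09 / (1e6 * 1160.9 * 0.22176)
A = 6.6116 km^2


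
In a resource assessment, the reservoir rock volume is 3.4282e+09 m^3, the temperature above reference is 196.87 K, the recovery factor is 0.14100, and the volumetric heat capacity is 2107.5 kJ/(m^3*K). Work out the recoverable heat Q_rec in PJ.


Step 1: Q_s = Vr*rhoc*dT/1e12 = 3.4282e+09*2107.5*196.87/1e12 = 1422.372 PJ
Step 2: Q_rec = Q_s * RF = 1422.372 * 0.141 = 200.55 PJ
Q_rec = 200.55 PJ


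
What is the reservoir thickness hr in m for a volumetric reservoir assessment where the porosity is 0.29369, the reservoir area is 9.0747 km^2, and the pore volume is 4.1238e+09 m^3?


hr = Vp / (A * 1e6 * phi)
hr = 4.1238e+09 / (9.0747 * 1e6 * 0.29369)
hr = 1547.3 m


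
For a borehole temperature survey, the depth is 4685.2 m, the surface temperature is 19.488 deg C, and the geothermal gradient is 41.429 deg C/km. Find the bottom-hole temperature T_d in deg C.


T_d = T_surf + grad * d / 1000
T_d = 19.488 + 41.429 * 4685.2 / 1000
T_d = 213.59 deg C


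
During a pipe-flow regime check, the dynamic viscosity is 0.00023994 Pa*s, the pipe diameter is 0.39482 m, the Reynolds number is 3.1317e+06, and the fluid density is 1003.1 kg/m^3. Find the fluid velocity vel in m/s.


vel = Re * mu / (rho * D)
vel = 3.1317e+06 * 0.00023994 / (1003.1 * 0.39482)
vel = 1.8973 m/s


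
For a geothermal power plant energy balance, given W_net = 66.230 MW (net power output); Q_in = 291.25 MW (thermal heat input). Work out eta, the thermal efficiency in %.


eta = W_net / Q_in * 100
eta = 66.230 / 291.25 * 100
eta = 22.740 %


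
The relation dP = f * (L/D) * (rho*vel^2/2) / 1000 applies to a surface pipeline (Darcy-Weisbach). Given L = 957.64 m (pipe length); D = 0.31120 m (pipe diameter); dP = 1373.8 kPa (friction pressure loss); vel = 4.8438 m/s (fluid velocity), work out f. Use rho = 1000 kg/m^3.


f = dP*1000 / ((L/D)*(rho*vel^2/2))
f = 1373.8*1000 / ((957.64/0.31120)*(1000*4.8438^2/2))
f = 0.038056


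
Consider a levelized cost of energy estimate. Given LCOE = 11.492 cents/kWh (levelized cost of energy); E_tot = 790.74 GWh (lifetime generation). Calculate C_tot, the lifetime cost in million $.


C_tot = LCOE / 100 * E_tot
C_tot = 11.492 / 100 * 790.74
C_tot = 90.872 million $


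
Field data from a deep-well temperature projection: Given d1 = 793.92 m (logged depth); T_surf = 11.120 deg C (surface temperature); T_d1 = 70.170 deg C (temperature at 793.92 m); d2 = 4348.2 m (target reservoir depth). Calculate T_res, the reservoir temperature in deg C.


Step 1: grad = (T_d1 - T_surf)/d1 * 1000 = (70.17 - 11.12)/793.92 * 1000 = 74.37777 deg C/km
Step 2: T_res = T_surf + grad*d2/1000 = 11.12 + 74.37777*4348.2/1000 = 334.53 deg C
T_res = 334.53 deg C


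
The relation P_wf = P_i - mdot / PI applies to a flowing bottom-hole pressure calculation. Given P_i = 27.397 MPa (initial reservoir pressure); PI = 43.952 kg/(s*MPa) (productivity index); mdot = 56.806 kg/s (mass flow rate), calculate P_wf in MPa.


P_wf = P_i - mdot / PI
P_wf = 27.397 - 56.806 / 43.952
P_wf = 26.105 MPa


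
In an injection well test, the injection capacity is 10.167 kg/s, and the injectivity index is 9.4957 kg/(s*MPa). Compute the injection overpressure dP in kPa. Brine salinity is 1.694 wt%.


dP = mdot * 1000 / II
dP = 10.167 * 1000 / 9.4957
dP = 1070.7 kPa


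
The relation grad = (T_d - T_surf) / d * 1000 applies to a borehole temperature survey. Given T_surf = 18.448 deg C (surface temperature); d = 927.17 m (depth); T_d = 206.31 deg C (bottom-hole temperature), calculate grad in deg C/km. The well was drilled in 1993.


grad = (T_d - T_surf) / d * 1000
grad = (206.31 - 18.448) / 927.17 * 1000
grad = 202.62 deg C/km


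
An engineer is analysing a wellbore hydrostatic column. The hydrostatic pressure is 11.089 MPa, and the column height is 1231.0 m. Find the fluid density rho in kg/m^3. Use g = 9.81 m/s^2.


rho = P * 1e6 / (g * h)
rho = 11.089 * 1e6 / (9.81 * 1231.0)
rho = 918.26 kg/m^3


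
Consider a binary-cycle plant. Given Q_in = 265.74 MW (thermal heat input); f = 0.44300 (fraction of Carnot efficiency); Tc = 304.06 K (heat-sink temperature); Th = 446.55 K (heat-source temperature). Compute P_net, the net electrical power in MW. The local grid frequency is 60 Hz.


Step 1: eta = (1 - Tc/Th)*f = (1 - 304.06/446.55)*0.443 = 0.1413572
Step 2: P_net = eta * Q_in = 0.1413572 * 265.74 = 37.564 MW
P_net = 37.564 MW


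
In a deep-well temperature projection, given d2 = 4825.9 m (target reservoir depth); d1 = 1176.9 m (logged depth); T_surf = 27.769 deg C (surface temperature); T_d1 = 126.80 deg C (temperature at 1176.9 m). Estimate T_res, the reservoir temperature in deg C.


Step 1: grad = (T_d1 - T_surf)/d1 * 1000 = (126.8 - 27.769)/1176.9 * 1000 = 84.14564 deg C/km
Step 2: T_res = T_surf + grad*d2/1000 = 27.769 + 84.14564*4825.9/1000 = 433.85 deg C
T_res = 433.85 deg C


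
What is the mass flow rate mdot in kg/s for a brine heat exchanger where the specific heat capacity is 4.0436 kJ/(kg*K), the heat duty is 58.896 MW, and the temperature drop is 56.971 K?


mdot = Q * 1000 / (cp * dT)
mdot = 58.896 * 1000 / (4.0436 * 56.971)
mdot = 255.66 kg/s


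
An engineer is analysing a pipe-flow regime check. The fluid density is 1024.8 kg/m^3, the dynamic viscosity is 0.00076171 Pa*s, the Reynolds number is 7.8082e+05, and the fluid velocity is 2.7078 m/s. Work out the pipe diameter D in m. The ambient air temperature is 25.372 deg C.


D = Re * mu / (rho * vel)
D = 7.8082e+05 * 0.00076171 / (1024.8 * 2.7078)
D = 0.21433 m


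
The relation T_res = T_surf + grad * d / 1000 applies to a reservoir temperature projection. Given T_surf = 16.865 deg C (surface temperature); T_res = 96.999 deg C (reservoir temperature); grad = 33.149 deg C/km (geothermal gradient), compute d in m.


d = (T_res - T_surf) / grad * 1000
d = (96.999 - 16.865) / 33.149 * 1000
d = 2417.4 m


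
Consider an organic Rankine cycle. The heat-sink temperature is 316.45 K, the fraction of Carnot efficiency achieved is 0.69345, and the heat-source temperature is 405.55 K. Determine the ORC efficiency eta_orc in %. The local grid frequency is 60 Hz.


eta_orc = (1 - Tc/Th) * f * 100
eta_orc = (1 - 316.45/405.55) * 0.69345 * 100
eta_orc = 15.235 %


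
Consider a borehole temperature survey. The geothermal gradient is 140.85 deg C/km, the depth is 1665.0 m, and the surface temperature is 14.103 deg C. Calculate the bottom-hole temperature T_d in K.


T_d = T_surf + grad * d / 1000
T_d = 14.103 + 140.85 * 1665.0 / 1000
T_d = 248.6183 deg C
Convert to K: 248.6183 + 273.15 = 521.77 K
T_d = 521.77 K


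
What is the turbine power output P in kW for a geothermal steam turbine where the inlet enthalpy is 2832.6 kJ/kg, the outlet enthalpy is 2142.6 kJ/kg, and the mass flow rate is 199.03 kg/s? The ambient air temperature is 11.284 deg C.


P = mdot * (h_in - h_out) / 1000
P = 199.03 * (2832.6 - 2142.6) / 1000
P = 137.3307 MW
Convert: 137.3307 MW * 1000.0 = 1.3733e+05 kW
P = 1.3733e+05 kW


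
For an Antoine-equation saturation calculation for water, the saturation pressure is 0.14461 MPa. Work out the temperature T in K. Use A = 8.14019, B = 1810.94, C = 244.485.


T = B / (A - log10(P_sat * 760 / 0.101325)) - C
T = 1810.94 / (8.14019 - log10(0.14461 * 760 / 0.101325)) - 244.485
T = 110.2608 deg C
Convert to K: 110.2608 + 273.15 = 383.41 K
T = 383.41 K


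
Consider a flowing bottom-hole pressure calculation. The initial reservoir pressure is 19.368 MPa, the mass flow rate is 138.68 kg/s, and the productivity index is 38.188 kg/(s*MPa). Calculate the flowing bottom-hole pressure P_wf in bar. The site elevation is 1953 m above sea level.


P_wf = P_i - mdot / PI
P_wf = 19.368 - 138.68 / 38.188
P_wf = 15.73649 MPa
Convert: 15.73649 MPa * 10.0 = 157.36 bar
P_wf = 157.36 bar


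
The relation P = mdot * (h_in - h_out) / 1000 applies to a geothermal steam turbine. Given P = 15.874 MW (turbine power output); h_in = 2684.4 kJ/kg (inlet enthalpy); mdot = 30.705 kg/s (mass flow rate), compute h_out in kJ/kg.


h_out = h_in - P * 1000 / mdot
h_out = 2684.4 - 15.874 * 1000 / 30.705
h_out = 2167.4 kJ/kg


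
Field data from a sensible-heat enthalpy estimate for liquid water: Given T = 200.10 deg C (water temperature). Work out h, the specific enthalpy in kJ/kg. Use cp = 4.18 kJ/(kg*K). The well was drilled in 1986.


h = cp * T
h = 4.18 * 200.10
h = 836.42 kJ/kg


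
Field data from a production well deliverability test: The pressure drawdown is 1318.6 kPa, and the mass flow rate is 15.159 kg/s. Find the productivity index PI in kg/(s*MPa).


PI = mdot * 1000 / dP
PI = 15.159 * 1000 / 1318.6
PI = 11.496 kg/(s*MPa)
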